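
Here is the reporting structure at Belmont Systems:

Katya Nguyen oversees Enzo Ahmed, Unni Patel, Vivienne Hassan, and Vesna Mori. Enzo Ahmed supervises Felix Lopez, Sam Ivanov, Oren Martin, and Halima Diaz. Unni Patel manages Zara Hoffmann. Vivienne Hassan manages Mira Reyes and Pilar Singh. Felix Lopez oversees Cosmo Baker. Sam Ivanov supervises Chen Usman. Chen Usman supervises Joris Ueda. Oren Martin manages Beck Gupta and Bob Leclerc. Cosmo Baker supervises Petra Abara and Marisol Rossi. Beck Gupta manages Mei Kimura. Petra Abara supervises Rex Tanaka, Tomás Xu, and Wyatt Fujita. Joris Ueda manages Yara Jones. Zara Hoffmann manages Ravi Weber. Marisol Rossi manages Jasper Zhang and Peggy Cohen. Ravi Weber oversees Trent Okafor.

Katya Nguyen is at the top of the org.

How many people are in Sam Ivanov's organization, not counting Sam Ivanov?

3

Sam Ivanov directly manages Chen Usman. Under Chen Usman: Joris Ueda, Yara Jones (2). That's 3 in total.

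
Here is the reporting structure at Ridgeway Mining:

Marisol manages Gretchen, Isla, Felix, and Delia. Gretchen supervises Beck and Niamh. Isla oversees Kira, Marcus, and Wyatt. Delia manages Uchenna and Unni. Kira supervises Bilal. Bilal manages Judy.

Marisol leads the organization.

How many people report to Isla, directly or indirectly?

5

Isla directly manages Marcus, Kira, Wyatt. Marcus has no reports. Under Kira: Bilal, Judy (2). Wyatt has no reports. So Isla's organization is 3 direct reports plus everyone under them: 1 + 3 + 1 = 5.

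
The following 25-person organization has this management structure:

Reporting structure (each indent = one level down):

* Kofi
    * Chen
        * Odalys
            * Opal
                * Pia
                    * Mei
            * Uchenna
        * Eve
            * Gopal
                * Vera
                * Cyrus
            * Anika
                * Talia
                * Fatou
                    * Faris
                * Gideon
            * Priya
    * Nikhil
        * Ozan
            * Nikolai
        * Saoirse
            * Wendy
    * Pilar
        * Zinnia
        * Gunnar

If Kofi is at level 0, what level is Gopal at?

3

Chain from Gopal up to Kofi: Gopal → Eve → Chen → Kofi. That is 3 steps up, so Gopal is 3 levels below Kofi.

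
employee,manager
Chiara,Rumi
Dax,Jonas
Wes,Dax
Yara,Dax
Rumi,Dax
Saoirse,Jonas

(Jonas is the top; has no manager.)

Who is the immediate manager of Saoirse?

Saoirse reports directly to Jonas.

Jonas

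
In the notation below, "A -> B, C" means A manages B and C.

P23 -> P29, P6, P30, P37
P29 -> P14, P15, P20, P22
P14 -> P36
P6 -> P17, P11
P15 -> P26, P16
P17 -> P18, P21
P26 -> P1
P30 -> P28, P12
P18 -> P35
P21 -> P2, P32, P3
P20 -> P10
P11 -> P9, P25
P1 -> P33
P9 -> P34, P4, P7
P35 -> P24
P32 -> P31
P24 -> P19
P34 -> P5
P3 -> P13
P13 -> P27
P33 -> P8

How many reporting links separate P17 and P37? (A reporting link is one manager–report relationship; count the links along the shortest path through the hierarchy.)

3

P17 is 2 levels below P23, and P37 is 1 level below P23 (their lowest common manager). The shortest path runs up from P17 to P23 and back down to P37: 2 + 1 = 3 links.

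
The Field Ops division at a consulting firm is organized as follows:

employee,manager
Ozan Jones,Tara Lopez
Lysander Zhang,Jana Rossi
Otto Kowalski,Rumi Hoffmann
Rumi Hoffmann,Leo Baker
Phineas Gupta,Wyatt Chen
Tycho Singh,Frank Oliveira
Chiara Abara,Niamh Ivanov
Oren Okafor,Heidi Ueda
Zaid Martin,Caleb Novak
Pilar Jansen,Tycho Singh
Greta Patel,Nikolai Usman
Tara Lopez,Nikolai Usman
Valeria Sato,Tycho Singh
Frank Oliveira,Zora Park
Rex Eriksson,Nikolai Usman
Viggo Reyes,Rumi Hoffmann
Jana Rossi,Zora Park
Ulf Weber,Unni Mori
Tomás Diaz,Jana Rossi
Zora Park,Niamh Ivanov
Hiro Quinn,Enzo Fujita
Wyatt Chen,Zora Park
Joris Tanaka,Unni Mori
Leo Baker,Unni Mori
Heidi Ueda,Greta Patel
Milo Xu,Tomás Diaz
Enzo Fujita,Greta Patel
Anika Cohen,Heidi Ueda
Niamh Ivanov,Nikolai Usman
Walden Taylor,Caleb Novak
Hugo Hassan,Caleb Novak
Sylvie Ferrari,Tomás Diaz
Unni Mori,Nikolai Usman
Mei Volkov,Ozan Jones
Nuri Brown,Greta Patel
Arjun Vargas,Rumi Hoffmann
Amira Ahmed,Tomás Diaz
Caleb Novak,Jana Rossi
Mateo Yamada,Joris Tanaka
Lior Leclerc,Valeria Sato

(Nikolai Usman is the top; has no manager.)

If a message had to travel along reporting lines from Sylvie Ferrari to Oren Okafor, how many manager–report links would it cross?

Sylvie Ferrari is 5 levels below Nikolai Usman, and Oren Okafor is 3 levels below Nikolai Usman (their lowest common manager). The shortest path runs up from Sylvie Ferrari to Nikolai Usman and back down to Oren Okafor: 5 + 3 = 8 links.

8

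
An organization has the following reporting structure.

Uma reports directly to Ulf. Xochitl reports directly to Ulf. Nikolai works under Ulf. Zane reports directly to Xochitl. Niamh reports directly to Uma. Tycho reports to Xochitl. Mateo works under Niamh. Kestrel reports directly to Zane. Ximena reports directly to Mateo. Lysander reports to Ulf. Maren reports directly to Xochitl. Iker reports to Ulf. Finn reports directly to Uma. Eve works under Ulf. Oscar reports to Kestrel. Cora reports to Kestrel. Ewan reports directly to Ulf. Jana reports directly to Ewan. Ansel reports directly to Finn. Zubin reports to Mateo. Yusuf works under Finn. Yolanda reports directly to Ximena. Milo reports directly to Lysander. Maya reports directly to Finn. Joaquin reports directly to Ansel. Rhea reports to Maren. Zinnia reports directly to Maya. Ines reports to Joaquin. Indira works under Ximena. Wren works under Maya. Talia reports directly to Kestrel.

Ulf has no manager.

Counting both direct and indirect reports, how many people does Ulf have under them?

Ulf directly manages Uma, Xochitl, Nikolai, Lysander, Iker, Eve, Ewan. Under Uma: Finn, Maya, Wren, Zinnia, Yusuf, Ansel, Joaquin, Ines, Niamh, Mateo, Zubin, Ximena, Indira, Yolanda (14). Under Xochitl: Maren, Rhea, Tycho, Zane, Kestrel, Talia, Cora, Oscar (8). Nikolai has no reports. Under Lysander: Milo (1). Iker has no reports. Eve has no reports. Under Ewan: Jana (1). So Ulf's organization is 7 direct reports plus everyone under them: 15 + 9 + 1 + 2 + 1 + 1 + 2 = 31.

31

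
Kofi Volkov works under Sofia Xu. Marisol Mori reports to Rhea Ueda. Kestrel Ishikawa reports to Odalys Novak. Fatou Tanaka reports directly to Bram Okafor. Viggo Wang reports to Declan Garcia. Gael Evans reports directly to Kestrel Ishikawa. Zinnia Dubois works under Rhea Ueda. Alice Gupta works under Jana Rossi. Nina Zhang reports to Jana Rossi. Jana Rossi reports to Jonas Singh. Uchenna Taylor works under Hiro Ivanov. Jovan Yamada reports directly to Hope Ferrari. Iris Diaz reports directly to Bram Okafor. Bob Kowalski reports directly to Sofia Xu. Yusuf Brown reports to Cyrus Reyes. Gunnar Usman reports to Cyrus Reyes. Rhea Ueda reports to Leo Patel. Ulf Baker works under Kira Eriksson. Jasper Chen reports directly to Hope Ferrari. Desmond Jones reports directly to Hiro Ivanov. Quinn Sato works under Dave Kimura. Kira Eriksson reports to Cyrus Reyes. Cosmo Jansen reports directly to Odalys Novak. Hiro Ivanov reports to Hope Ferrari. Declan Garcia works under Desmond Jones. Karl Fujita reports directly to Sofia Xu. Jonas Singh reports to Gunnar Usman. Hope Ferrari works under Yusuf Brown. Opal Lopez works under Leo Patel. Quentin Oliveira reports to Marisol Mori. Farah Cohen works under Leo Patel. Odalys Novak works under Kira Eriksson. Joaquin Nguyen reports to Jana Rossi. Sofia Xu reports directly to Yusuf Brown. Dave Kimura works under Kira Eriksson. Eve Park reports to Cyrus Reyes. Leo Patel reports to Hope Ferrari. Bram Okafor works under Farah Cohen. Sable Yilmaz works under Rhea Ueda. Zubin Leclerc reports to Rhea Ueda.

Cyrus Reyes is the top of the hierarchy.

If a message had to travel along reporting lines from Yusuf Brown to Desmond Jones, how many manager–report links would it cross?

Desmond Jones is in Yusuf Brown's organization: the chain from Desmond Jones up to Yusuf Brown is Desmond Jones → Hiro Ivanov → Hope Ferrari → Yusuf Brown, which is 3 links.

3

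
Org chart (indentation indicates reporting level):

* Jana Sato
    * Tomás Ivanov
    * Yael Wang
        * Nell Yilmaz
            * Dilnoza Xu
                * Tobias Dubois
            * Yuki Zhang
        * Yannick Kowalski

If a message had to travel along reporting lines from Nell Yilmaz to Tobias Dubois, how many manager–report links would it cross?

2

Tobias Dubois is in Nell Yilmaz's organization: the chain from Tobias Dubois up to Nell Yilmaz is Tobias Dubois → Dilnoza Xu → Nell Yilmaz, which is 2 links.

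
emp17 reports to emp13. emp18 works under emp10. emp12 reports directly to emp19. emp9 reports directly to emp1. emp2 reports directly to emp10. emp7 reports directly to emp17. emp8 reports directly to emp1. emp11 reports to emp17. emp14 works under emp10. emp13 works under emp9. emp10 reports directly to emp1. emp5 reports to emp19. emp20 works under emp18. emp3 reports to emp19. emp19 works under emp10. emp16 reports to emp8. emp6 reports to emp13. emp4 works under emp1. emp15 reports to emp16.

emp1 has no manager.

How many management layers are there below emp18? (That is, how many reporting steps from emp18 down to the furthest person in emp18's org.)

1

The longest chain under emp18 runs emp18 → emp20, which is 1 level below emp18.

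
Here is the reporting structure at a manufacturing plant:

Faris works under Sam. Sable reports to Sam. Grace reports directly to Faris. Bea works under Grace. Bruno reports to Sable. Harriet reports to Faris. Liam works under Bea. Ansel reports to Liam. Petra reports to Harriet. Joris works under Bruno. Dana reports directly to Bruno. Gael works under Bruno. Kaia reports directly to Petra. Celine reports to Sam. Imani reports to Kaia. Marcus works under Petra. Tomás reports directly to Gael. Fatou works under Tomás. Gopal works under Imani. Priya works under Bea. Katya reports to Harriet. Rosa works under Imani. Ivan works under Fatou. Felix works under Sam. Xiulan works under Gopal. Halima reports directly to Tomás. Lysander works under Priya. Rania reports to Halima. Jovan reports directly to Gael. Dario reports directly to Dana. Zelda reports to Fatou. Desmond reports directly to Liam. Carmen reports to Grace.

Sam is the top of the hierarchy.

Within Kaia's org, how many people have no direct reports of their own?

2

The people in Kaia's organization with no one reporting to them are Rosa, Xiulan. That is 2.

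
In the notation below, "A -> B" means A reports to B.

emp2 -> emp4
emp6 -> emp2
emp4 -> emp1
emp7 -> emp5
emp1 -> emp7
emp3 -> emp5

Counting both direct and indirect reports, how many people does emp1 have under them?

3

emp1 directly manages emp4. Under emp4: emp2, emp6 (2). That's 3 in total.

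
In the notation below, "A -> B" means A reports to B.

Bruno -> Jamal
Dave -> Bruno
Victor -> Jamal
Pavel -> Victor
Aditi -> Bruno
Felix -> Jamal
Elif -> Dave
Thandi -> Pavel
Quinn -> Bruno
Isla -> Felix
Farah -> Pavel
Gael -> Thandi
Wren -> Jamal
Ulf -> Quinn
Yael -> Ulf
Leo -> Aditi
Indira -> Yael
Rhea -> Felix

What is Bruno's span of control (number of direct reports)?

Bruno directly manages Dave, Aditi, Quinn. That is 3 direct reports.

3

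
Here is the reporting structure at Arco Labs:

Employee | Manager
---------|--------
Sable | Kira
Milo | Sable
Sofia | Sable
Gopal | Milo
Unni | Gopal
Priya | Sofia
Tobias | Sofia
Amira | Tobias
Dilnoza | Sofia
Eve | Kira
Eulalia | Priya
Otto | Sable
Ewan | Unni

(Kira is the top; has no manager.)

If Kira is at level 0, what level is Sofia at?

2

Chain from Sofia up to Kira: Sofia → Sable → Kira. That is 2 steps up, so Sofia is 2 levels below Kira.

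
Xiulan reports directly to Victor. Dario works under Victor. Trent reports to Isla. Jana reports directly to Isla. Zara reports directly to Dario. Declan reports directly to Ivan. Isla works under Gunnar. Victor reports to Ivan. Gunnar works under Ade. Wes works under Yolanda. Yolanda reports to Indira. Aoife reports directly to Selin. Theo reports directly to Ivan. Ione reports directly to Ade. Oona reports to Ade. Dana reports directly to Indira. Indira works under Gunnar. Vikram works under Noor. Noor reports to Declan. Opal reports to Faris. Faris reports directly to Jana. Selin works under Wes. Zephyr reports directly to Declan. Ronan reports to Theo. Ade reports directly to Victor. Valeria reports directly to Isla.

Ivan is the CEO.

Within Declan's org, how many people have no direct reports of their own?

2

The people in Declan's organization with no one reporting to them are Vikram, Zephyr. That is 2.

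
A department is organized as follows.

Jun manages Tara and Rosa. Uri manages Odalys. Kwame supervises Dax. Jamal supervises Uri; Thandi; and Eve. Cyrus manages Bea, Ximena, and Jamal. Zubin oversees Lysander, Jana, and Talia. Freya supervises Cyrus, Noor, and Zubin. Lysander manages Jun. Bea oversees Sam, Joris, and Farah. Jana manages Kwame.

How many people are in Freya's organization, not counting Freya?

21

Freya directly manages Cyrus, Noor, Zubin. Under Cyrus: Ximena, Jamal, Eve, Thandi, Uri, Odalys, Bea, Farah, Joris, Sam (10). Noor has no reports. Under Zubin: Talia, Jana, Kwame, Dax, Lysander, Jun, Rosa, Tara (8). So Freya's organization is 3 direct reports plus everyone under them: 11 + 1 + 9 = 21.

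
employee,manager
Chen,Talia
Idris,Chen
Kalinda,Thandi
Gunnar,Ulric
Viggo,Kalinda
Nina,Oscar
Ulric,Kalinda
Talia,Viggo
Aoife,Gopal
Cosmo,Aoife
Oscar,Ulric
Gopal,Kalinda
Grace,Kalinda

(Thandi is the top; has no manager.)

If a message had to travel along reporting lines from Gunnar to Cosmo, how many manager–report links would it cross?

5

Gunnar is 2 levels below Kalinda, and Cosmo is 3 levels below Kalinda (their lowest common manager). The shortest path runs up from Gunnar to Kalinda and back down to Cosmo: 2 + 3 = 5 links.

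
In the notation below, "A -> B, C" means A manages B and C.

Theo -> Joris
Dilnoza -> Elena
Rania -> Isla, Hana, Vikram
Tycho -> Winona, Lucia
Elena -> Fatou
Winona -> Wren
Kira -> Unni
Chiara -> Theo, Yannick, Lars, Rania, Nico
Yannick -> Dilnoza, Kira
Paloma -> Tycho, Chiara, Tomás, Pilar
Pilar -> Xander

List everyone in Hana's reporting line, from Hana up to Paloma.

Hana -> Rania -> Chiara -> Paloma

Hana reports to Rania. Rania reports to Chiara. Chiara reports to Paloma. Paloma is at the top.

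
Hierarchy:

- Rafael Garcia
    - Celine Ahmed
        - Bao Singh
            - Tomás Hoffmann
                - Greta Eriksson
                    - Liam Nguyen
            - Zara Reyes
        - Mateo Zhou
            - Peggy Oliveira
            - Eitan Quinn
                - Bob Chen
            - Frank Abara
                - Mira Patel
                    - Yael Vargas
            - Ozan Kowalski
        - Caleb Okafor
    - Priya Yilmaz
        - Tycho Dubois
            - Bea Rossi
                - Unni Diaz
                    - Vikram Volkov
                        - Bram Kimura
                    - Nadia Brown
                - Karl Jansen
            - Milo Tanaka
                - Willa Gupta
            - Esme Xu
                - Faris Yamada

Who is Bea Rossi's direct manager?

Bea Rossi reports directly to Tycho Dubois.

Tycho Dubois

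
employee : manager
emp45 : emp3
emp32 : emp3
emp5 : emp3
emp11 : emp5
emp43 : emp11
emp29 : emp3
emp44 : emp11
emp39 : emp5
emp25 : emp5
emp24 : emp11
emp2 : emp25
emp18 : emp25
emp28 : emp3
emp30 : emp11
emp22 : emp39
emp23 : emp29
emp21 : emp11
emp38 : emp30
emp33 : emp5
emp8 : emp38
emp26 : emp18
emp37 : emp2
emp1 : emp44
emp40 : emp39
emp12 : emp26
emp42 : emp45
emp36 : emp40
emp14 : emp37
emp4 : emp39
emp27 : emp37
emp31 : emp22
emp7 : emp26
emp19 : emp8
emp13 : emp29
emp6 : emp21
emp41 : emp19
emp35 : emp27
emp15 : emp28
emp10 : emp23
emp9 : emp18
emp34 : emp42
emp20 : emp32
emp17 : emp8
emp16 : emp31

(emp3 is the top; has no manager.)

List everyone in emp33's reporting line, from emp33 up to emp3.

emp33 -> emp5 -> emp3

emp33 reports to emp5. emp5 reports to emp3. emp3 is at the top.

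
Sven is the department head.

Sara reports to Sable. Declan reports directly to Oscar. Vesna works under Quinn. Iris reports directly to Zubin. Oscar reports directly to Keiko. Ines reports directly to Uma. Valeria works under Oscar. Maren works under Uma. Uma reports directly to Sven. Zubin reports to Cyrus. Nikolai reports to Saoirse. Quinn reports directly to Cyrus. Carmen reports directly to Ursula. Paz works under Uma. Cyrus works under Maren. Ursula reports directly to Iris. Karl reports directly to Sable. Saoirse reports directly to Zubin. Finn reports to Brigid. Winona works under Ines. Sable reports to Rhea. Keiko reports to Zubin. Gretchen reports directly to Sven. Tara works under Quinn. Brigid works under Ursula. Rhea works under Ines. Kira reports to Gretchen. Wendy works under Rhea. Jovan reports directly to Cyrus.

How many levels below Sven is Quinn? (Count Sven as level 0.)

4

Chain from Quinn up to Sven: Quinn → Cyrus → Maren → Uma → Sven. That is 4 steps up, so Quinn is 4 levels below Sven.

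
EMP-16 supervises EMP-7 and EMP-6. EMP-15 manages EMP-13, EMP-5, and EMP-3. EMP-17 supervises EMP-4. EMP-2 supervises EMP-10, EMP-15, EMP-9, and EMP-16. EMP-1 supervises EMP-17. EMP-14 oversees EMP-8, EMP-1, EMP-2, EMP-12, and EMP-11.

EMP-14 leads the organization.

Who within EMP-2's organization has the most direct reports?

Direct-report counts within EMP-2's organization: EMP-2 has 4; EMP-16 has 2; EMP-15 has 3. The largest is 4, held by EMP-2.

EMP-2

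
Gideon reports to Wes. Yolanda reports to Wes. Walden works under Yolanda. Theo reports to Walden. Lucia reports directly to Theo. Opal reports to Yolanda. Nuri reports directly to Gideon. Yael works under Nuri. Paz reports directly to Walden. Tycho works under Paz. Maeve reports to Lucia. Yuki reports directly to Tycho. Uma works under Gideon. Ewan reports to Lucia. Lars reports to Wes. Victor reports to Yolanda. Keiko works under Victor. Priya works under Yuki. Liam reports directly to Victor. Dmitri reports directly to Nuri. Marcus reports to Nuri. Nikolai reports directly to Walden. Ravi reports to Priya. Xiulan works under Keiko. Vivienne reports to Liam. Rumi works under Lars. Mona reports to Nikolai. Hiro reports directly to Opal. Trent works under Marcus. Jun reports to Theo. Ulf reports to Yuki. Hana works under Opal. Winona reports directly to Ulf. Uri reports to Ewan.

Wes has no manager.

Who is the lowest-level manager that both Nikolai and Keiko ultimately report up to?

Nikolai's chain of managers is Walden, Yolanda, Wes. Keiko's chain of managers is Victor, Yolanda, Wes. The first manager that appears in both chains is Yolanda.

Yolanda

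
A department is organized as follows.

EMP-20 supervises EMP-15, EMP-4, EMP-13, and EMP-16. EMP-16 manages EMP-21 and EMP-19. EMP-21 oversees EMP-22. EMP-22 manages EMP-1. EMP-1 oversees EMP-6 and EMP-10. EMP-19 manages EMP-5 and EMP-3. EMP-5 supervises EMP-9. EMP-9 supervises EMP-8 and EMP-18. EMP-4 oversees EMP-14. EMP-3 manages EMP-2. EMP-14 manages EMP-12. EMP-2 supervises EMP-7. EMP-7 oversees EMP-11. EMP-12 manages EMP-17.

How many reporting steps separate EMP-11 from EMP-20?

Chain from EMP-11 up to EMP-20: EMP-11 → EMP-7 → EMP-2 → EMP-3 → EMP-19 → EMP-16 → EMP-20. That is 6 steps up, so EMP-11 is 6 levels below EMP-20.

6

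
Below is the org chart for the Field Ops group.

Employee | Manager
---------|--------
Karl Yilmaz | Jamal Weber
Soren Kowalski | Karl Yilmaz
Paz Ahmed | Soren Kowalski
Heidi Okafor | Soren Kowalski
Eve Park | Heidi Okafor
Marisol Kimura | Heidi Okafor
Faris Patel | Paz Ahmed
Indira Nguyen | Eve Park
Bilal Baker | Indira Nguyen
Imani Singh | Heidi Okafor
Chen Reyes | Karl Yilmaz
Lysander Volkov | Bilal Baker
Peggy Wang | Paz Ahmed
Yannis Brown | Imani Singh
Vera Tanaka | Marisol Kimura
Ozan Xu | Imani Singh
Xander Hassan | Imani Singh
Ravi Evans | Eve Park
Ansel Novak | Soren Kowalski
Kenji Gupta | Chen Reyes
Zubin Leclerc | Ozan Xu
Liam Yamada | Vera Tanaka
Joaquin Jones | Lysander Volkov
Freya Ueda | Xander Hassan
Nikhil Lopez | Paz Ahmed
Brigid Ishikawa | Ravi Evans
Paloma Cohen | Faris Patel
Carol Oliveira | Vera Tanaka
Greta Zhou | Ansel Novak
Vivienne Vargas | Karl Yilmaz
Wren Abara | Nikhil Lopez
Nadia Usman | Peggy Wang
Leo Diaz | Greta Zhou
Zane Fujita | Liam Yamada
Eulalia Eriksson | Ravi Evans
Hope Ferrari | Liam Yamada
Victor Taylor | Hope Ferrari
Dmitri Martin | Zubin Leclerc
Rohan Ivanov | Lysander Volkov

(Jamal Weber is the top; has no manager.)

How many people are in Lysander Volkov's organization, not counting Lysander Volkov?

2

Lysander Volkov directly manages Joaquin Jones, Rohan Ivanov. Joaquin Jones has no reports. Rohan Ivanov has no reports. So Lysander Volkov's organization is 2 direct reports plus everyone under them: 1 + 1 = 2.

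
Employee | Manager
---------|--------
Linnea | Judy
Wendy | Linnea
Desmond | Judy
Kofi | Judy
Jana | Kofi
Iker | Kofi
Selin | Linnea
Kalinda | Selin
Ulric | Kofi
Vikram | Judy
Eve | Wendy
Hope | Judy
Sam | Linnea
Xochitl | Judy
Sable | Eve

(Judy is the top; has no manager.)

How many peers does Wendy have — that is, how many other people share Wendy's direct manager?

2

Wendy reports to Linnea. Linnea's other direct reports are Selin, Sam — 2 peers.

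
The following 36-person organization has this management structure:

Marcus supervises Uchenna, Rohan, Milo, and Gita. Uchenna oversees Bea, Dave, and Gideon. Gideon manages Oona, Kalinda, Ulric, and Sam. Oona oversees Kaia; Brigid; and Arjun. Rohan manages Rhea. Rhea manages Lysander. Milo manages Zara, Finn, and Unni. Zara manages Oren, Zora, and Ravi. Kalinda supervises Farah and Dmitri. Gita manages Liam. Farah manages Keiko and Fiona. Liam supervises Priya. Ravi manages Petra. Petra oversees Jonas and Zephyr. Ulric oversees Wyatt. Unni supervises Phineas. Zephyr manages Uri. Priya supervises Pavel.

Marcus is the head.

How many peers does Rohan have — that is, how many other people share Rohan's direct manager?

3

Rohan reports to Marcus. Marcus's other direct reports are Uchenna, Milo, Gita — 3 peers.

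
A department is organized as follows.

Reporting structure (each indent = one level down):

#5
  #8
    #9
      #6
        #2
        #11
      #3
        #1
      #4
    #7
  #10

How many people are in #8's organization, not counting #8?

#8 directly manages #9, #7. Under #9: #4, #3, #1, #6, #11, #2 (6). #7 has no reports. So #8's organization is 2 direct reports plus everyone under them: 7 + 1 = 8.

8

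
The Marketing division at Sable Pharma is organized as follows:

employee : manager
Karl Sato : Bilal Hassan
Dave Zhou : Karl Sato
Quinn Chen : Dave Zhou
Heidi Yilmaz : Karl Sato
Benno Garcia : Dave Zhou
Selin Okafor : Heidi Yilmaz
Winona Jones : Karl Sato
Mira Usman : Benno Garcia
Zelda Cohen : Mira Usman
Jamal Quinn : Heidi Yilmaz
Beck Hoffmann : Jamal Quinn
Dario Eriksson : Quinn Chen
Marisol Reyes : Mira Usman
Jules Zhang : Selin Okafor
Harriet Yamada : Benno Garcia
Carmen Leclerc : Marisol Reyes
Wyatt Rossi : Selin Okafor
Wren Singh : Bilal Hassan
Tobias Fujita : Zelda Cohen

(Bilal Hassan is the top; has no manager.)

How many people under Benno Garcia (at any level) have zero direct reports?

The people in Benno Garcia's organization with no one reporting to them are Harriet Yamada, Carmen Leclerc, Tobias Fujita. That is 3.

3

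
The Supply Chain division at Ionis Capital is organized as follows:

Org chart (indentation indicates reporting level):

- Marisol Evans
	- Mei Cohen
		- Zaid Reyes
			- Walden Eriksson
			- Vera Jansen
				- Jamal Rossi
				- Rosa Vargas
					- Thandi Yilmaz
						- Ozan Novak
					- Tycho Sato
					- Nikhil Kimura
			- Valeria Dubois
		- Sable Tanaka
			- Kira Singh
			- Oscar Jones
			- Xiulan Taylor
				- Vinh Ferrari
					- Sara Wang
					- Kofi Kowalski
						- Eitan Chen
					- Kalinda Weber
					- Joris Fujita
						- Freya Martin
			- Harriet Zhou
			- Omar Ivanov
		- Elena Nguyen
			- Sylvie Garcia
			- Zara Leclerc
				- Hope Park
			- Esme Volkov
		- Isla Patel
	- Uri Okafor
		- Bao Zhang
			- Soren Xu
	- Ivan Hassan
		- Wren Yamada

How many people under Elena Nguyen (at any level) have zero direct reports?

3

The people in Elena Nguyen's organization with no one reporting to them are Esme Volkov, Hope Park, Sylvie Garcia. That is 3.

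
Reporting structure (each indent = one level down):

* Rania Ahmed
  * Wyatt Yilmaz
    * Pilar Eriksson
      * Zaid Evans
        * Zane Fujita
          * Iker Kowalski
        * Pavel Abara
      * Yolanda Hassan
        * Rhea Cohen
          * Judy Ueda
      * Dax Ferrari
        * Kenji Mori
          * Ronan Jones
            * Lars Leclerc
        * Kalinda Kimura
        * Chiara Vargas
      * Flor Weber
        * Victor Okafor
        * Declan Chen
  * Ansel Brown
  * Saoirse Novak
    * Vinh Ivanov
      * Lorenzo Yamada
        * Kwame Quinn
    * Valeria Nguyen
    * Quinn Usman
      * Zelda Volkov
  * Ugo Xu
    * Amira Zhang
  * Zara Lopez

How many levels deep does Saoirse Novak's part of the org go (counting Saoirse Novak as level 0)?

The longest chain under Saoirse Novak runs Saoirse Novak → Vinh Ivanov → Lorenzo Yamada → Kwame Quinn, which is 3 levels below Saoirse Novak.

3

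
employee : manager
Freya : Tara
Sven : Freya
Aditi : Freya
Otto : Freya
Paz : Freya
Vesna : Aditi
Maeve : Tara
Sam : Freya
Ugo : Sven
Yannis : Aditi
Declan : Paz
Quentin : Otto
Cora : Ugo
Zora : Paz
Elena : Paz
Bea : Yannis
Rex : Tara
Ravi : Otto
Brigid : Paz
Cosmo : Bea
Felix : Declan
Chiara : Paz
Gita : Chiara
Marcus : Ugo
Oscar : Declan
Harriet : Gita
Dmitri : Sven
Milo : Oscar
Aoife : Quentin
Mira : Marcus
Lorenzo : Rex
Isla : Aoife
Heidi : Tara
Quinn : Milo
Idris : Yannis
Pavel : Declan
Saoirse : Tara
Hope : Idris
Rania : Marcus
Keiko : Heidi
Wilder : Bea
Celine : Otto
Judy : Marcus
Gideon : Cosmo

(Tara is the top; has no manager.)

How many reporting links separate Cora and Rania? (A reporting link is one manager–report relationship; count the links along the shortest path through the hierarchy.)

Cora is 1 level below Ugo, and Rania is 2 levels below Ugo (their lowest common manager). The shortest path runs up from Cora to Ugo and back down to Rania: 1 + 2 = 3 links.

3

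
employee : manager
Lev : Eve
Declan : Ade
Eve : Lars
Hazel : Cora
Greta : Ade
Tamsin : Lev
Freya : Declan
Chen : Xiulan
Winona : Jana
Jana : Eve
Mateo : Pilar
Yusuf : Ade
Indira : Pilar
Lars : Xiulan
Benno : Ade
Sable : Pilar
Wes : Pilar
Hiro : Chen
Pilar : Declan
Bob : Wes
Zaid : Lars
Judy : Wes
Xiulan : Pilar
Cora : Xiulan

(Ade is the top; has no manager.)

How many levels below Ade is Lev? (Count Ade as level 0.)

Chain from Lev up to Ade: Lev → Eve → Lars → Xiulan → Pilar → Declan → Ade. That is 6 steps up, so Lev is 6 levels below Ade.

6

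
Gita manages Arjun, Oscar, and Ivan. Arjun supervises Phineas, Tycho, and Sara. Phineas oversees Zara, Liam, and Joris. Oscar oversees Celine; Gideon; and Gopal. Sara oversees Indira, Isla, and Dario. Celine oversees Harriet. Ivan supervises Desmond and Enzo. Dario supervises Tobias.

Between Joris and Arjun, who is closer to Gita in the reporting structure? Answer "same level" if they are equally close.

Joris is 3 levels below Gita; Arjun is 1. Arjun is higher.

Arjun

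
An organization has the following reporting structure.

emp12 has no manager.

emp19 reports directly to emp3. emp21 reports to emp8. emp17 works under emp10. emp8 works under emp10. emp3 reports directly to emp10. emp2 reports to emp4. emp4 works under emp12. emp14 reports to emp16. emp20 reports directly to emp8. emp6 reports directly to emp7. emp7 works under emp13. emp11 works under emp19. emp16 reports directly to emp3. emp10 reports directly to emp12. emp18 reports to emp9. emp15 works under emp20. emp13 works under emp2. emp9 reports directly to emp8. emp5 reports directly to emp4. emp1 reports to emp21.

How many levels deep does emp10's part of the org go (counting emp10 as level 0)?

3

The longest chain under emp10 runs emp10 → emp8 → emp9 → emp18, which is 3 levels below emp10.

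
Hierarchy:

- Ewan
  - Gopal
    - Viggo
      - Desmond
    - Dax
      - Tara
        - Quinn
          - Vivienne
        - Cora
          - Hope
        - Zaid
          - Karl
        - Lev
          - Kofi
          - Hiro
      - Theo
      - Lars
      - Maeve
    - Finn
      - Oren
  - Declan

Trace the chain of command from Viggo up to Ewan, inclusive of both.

Viggo -> Gopal -> Ewan

Viggo reports to Gopal. Gopal reports to Ewan. Ewan is at the top.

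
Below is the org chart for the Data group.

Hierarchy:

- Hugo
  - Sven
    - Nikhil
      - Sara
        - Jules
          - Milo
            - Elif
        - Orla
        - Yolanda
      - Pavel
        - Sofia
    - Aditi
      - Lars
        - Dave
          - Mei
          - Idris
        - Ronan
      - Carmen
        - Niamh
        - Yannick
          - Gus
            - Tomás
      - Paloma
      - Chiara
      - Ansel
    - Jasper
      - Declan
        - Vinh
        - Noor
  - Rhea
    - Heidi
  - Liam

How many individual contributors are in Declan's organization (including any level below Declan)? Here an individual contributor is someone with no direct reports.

The people in Declan's organization with no one reporting to them are Noor, Vinh. That is 2.

2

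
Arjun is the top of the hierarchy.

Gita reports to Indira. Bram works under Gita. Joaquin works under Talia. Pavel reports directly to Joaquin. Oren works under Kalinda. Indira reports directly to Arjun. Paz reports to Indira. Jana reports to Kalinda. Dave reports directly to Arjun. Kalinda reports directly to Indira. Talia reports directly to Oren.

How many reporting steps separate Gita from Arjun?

2

Chain from Gita up to Arjun: Gita → Indira → Arjun. That is 2 steps up, so Gita is 2 levels below Arjun.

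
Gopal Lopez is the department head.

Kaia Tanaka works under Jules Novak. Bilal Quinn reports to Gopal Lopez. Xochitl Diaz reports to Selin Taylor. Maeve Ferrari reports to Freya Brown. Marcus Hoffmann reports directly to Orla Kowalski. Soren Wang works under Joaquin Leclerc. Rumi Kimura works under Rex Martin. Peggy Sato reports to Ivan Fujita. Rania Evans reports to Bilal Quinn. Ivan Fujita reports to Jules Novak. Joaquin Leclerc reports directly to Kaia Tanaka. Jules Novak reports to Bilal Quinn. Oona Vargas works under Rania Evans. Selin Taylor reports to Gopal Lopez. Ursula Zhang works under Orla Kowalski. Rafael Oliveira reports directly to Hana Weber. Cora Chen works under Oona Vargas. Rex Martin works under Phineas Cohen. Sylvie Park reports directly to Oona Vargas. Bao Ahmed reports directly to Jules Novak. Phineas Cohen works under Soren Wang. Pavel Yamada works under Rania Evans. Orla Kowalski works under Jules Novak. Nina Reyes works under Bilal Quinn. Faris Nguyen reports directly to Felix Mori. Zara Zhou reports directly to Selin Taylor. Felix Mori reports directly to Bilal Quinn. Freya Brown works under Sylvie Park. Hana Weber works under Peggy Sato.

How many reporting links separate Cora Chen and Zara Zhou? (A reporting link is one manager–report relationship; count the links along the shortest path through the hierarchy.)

6

Cora Chen is 4 levels below Gopal Lopez, and Zara Zhou is 2 levels below Gopal Lopez (their lowest common manager). The shortest path runs up from Cora Chen to Gopal Lopez and back down to Zara Zhou: 4 + 2 = 6 links.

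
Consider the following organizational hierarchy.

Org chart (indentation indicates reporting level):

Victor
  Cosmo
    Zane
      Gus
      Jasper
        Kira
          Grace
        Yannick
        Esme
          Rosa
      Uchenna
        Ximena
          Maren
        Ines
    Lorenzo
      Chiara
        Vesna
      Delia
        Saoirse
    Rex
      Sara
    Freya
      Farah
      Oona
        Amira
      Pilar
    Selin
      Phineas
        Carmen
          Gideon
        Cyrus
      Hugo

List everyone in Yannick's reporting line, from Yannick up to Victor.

Yannick -> Jasper -> Zane -> Cosmo -> Victor

Yannick reports to Jasper. Jasper reports to Zane. Zane reports to Cosmo. Cosmo reports to Victor. Victor is at the top.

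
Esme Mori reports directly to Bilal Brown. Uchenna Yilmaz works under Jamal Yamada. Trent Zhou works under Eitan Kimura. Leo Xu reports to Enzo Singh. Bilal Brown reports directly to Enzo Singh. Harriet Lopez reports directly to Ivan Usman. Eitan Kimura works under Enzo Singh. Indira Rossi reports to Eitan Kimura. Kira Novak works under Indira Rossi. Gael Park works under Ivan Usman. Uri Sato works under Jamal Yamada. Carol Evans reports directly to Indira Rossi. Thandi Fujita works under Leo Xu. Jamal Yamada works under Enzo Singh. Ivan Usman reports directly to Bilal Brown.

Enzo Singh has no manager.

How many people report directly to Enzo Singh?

4

Enzo Singh directly manages Bilal Brown, Eitan Kimura, Leo Xu, Jamal Yamada. That is 4 direct reports.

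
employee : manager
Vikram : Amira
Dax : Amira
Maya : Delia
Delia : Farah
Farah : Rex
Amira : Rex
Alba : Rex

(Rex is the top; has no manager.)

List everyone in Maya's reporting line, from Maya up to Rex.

Maya -> Delia -> Farah -> Rex

Maya reports to Delia. Delia reports to Farah. Farah reports to Rex. Rex is at the top.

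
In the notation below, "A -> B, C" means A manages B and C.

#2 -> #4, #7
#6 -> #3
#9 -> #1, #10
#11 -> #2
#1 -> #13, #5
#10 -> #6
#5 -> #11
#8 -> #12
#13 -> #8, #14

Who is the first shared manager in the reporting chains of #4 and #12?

#1

#4's chain of managers is #2, #11, #5, #1, #9. #12's chain of managers is #8, #13, #1, #9. The first manager that appears in both chains is #1.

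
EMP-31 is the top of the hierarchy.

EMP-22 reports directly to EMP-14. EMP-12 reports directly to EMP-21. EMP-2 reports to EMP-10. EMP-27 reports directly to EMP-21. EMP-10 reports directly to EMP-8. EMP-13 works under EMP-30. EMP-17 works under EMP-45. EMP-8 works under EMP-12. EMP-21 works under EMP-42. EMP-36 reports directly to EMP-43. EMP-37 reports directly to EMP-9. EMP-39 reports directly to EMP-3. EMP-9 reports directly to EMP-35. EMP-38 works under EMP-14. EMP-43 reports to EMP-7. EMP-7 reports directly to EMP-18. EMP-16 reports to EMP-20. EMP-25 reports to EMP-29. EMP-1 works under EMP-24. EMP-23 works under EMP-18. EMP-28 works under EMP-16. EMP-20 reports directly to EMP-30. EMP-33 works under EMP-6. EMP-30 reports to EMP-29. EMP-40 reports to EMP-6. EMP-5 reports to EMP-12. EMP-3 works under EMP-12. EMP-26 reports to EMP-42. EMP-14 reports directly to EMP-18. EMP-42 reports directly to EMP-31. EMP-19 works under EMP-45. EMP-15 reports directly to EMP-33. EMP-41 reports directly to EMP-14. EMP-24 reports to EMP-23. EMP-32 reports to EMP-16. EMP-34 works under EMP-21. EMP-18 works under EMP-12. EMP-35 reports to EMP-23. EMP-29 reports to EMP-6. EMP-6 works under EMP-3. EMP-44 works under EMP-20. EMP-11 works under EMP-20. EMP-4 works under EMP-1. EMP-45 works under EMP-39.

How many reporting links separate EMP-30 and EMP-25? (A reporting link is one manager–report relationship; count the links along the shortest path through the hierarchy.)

EMP-30 is 1 level below EMP-29, and EMP-25 is 1 level below EMP-29 (their lowest common manager). The shortest path runs up from EMP-30 to EMP-29 and back down to EMP-25: 1 + 1 = 2 links.

2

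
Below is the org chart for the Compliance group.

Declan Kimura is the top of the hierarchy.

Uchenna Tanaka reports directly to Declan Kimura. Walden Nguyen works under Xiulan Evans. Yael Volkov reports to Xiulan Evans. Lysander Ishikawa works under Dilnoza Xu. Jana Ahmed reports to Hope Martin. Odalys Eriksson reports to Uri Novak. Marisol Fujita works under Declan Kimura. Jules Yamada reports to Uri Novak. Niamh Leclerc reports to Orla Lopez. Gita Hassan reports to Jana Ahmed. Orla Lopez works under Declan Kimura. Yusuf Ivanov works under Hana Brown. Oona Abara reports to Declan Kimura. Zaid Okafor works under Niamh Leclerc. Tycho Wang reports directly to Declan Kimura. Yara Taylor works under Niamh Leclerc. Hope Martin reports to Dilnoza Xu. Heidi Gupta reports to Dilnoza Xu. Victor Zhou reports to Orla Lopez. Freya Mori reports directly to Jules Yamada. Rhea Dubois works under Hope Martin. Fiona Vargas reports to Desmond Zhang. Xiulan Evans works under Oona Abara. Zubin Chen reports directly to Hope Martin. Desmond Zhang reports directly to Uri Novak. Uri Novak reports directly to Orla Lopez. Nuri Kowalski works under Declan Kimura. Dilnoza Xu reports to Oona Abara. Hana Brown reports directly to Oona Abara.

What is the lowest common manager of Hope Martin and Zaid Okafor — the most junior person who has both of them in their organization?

Declan Kimura

Hope Martin's chain of managers is Dilnoza Xu, Oona Abara, Declan Kimura. Zaid Okafor's chain of managers is Niamh Leclerc, Orla Lopez, Declan Kimura. The first manager that appears in both chains is Declan Kimura.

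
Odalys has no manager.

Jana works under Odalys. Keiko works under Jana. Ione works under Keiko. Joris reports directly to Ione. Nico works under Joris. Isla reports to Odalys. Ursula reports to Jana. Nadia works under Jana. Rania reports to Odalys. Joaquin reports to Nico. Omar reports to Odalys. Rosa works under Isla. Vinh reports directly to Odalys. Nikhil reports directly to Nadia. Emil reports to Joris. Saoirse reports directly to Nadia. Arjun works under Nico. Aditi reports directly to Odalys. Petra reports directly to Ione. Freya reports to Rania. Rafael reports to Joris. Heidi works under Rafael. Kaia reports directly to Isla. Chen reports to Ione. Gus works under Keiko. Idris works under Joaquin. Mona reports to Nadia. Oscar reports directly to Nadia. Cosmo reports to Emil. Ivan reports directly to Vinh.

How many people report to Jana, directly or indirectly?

20

Jana directly manages Keiko, Ursula, Nadia. Under Keiko: Gus, Ione, Chen, Petra, Joris, Rafael, Heidi, Emil, Cosmo, Nico, Arjun, Joaquin, Idris (13). Ursula has no reports. Under Nadia: Oscar, Mona, Saoirse, Nikhil (4). So Jana's organization is 3 direct reports plus everyone under them: 14 + 1 + 5 = 20.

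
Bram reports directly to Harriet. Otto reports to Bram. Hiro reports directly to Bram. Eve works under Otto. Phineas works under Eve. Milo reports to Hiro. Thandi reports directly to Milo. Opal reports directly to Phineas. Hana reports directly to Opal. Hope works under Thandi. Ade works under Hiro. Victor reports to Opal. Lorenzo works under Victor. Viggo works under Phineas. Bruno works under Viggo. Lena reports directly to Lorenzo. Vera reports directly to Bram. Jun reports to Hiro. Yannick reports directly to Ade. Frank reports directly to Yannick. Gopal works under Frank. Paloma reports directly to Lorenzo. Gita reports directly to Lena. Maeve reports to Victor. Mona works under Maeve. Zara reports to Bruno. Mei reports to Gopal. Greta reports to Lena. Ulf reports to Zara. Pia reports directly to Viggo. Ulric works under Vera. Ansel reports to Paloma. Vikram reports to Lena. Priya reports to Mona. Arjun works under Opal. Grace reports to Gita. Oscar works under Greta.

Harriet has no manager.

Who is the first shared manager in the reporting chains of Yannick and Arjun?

Bram

Yannick's chain of managers is Ade, Hiro, Bram, Harriet. Arjun's chain of managers is Opal, Phineas, Eve, Otto, Bram, Harriet. The first manager that appears in both chains is Bram.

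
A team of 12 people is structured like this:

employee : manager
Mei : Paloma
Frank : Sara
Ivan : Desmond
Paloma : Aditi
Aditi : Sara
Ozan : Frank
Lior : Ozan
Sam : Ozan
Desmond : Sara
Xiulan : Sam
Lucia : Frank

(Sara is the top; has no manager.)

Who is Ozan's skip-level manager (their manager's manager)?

Sara

Ozan reports to Frank, and Frank reports to Sara. So Ozan's skip-level manager is Sara.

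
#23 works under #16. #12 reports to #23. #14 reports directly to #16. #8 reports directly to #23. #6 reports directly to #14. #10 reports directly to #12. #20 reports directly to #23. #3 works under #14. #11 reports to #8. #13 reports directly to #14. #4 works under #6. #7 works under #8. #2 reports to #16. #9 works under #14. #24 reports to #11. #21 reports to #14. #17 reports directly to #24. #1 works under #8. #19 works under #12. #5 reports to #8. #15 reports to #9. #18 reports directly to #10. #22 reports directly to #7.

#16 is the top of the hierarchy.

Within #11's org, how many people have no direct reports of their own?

The only person in #11's organization with no one reporting to them is #17. That is 1.

1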